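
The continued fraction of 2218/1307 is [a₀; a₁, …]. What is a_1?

2218 = 1·1307 + 911   →  a_0 = 1
1307 = 1·911 + 396   →  a_1 = 1

1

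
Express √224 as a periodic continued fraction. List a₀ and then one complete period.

a₀ = ⌊√224⌋ = 14.
With m₀=0, d₀=1 and mₖ₊₁ = dₖaₖ − mₖ, dₖ₊₁ = (n − mₖ₊₁²)/dₖ, aₖ₊₁ = ⌊(a₀+mₖ₊₁)/dₖ₊₁⌋:
  k=1: m=14, d=28, a=1
  k=2: m=14, d=1, a=28
d=1 and a=2a₀=28 at k=2, so the next step gives (m, d) = (14, 28) again — its k=1 value — and the period has length 2.

[14; 1, 28]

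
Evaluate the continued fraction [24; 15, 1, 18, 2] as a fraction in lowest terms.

Fold from the inside: start with 2/1.
  18 + 1/2 = 37/2
  1 + 2/37 = 39/37
  15 + 37/39 = 622/39
  24 + 39/622 = 14967/622

14967/622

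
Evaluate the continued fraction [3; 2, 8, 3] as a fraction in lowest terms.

Fold from the inside: start with 3/1.
  8 + 1/3 = 25/3
  2 + 3/25 = 53/25
  3 + 25/53 = 184/53

184/53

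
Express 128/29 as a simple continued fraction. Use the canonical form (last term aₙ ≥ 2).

128 = 4*29 + 12
29 = 2*12 + 5
12 = 2*5 + 2
5 = 2*2 + 1
2 = 2*1 + 0  (stop)
So 128/29 = [4; 2, 2, 2, 2].

[4; 2, 2, 2, 2]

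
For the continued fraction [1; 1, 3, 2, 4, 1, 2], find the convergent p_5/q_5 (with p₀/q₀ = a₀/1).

Using pₖ = aₖpₖ₋₁ + pₖ₋₂, qₖ = aₖqₖ₋₁ + qₖ₋₂ (with p₋₁=1, p₋₂=0, q₋₁=0, q₋₂=1):
  k=0: a=1, p=1, q=1
  k=1: a=1, p=2, q=1
  k=2: a=3, p=7, q=4
  k=3: a=2, p=16, q=9
  k=4: a=4, p=71, q=40
  k=5: a=1, p=87, q=49

87/49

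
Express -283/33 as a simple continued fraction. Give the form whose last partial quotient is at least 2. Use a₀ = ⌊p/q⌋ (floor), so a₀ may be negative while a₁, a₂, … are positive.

-283 = -9*33 + 14
33 = 2*14 + 5
14 = 2*5 + 4
5 = 1*4 + 1
4 = 4*1 + 0  (stop)
So -283/33 = [-9; 2, 2, 1, 4].

[-9; 2, 2, 1, 4]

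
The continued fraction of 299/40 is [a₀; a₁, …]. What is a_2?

9

299 = 7·40 + 19   →  a_0 = 7
40 = 2·19 + 2   →  a_1 = 2
19 = 9·2 + 1   →  a_2 = 9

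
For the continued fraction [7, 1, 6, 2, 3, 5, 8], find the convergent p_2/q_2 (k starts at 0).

55/7

Using pₖ = aₖpₖ₋₁ + pₖ₋₂, qₖ = aₖqₖ₋₁ + qₖ₋₂ (with p₋₁=1, p₋₂=0, q₋₁=0, q₋₂=1):
  k=0: a=7, p=7, q=1
  k=1: a=1, p=8, q=1
  k=2: a=6, p=55, q=7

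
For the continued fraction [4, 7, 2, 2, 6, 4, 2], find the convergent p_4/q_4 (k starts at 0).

Using pₖ = aₖpₖ₋₁ + pₖ₋₂, qₖ = aₖqₖ₋₁ + qₖ₋₂ (with p₋₁=1, p₋₂=0, q₋₁=0, q₋₂=1):
  k=0: a=4, p=4, q=1
  k=1: a=7, p=29, q=7
  k=2: a=2, p=62, q=15
  k=3: a=2, p=153, q=37
  k=4: a=6, p=980, q=237

980/237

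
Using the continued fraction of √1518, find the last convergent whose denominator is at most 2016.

77962/2001

√1518 = [38; 1, 24, 1, 76, …] (period length 4).
Convergents:
  p_0/q_0 = 38/1
  p_1/q_1 = 39/1
  p_2/q_2 = 974/25
  p_3/q_3 = 1013/26
  p_4/q_4 = 77962/2001
  p_5/q_5 = 78975/2027
q_4 = 2001 ≤ 2016 < 2027 = q_5, so the answer is 77962/2001.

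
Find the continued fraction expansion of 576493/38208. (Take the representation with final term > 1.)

576493 = 15·38208 + 3373
38208 = 11·3373 + 1105
3373 = 3·1105 + 58
1105 = 19·58 + 3
58 = 19·3 + 1
3 = 3·1 + 0  (stop)
So 576493/38208 = [15; 11, 3, 19, 19, 3].

[15; 11, 3, 19, 19, 3]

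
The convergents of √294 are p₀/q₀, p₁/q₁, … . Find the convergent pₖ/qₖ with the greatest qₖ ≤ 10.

120/7

√294 = [17; 6, 1, 4, 1, 6, 34, …] (period length 6).
Convergents:
  p_0/q_0 = 17/1
  p_1/q_1 = 103/6
  p_2/q_2 = 120/7
  p_3/q_3 = 583/34
q_2 = 7 ≤ 10 < 34 = q_3, so the answer is 120/7.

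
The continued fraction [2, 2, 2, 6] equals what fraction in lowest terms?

Fold from the inside: start with 6/1.
  2 + 1/6 = 13/6
  2 + 6/13 = 32/13
  2 + 13/32 = 77/32

77/32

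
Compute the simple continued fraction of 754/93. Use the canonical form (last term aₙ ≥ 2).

754 = 8·93 + 10
93 = 9·10 + 3
10 = 3·3 + 1
3 = 3·1 + 0  (stop)
So 754/93 = [8; 9, 3, 3].

[8; 9, 3, 3]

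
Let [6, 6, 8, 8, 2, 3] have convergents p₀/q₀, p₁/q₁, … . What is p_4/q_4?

Using pₖ = aₖpₖ₋₁ + pₖ₋₂, qₖ = aₖqₖ₋₁ + qₖ₋₂ (with p₋₁=1, p₋₂=0, q₋₁=0, q₋₂=1):
  k=0: a=6, p=6, q=1
  k=1: a=6, p=37, q=6
  k=2: a=8, p=302, q=49
  k=3: a=8, p=2453, q=398
  k=4: a=2, p=5208, q=845

5208/845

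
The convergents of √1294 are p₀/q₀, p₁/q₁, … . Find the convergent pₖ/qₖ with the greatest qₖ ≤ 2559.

√1294 = [35; 1, 34, 1, 70, …] (period length 4).
Convergents:
  p_0/q_0 = 35/1
  p_1/q_1 = 36/1
  p_2/q_2 = 1259/35
  p_3/q_3 = 1295/36
  p_4/q_4 = 91909/2555
  p_5/q_5 = 93204/2591
q_4 = 2555 ≤ 2559 < 2591 = q_5, so the answer is 91909/2555.

91909/2555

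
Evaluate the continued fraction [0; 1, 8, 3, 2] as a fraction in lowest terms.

Using pₖ = aₖpₖ₋₁ + pₖ₋₂ and qₖ = aₖqₖ₋₁ + qₖ₋₂:
  k=0: a=0, p=0, q=1
  k=1: a=1, p=1, q=1
  k=2: a=8, p=8, q=9
  k=3: a=3, p=25, q=28
  k=4: a=2, p=58, q=65

58/65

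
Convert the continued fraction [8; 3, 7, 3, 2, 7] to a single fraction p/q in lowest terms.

9891/1189

Using pₖ = aₖpₖ₋₁ + pₖ₋₂ and qₖ = aₖqₖ₋₁ + qₖ₋₂:
  k=0: a=8, p=8, q=1
  k=1: a=3, p=25, q=3
  k=2: a=7, p=183, q=22
  k=3: a=3, p=574, q=69
  k=4: a=2, p=1331, q=160
  k=5: a=7, p=9891, q=1189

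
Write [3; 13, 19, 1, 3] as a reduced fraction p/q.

3172/1031

Using pₖ = aₖpₖ₋₁ + pₖ₋₂ and qₖ = aₖqₖ₋₁ + qₖ₋₂:
  k=0: a=3, p=3, q=1
  k=1: a=13, p=40, q=13
  k=2: a=19, p=763, q=248
  k=3: a=1, p=803, q=261
  k=4: a=3, p=3172, q=1031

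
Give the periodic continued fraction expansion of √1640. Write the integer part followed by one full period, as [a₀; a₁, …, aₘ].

[40; 2, 80]

a₀ = ⌊√1640⌋ = 40.
With m₀=0, d₀=1 and mₖ₊₁ = dₖaₖ − mₖ, dₖ₊₁ = (n − mₖ₊₁²)/dₖ, aₖ₊₁ = ⌊(a₀+mₖ₊₁)/dₖ₊₁⌋:
  k=1: m=40, d=40, a=2
  k=2: m=40, d=1, a=80
d=1 and a=2a₀=80 at k=2, so the next step gives (m, d) = (40, 40) again — its k=1 value — and the period has length 2.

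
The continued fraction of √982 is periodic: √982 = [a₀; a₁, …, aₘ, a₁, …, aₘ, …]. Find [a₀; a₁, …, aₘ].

a₀ = ⌊√982⌋ = 31.
With m₀=0, d₀=1 and mₖ₊₁ = dₖaₖ − mₖ, dₖ₊₁ = (n − mₖ₊₁²)/dₖ, aₖ₊₁ = ⌊(a₀+mₖ₊₁)/dₖ₊₁⌋:
  k=1: m=31, d=21, a=2
  k=2: m=11, d=41, a=1
  k=3: m=30, d=2, a=30
  k=4: m=30, d=41, a=1
  k=5: m=11, d=21, a=2
  k=6: m=31, d=1, a=62
d=1 and a=2a₀=62 at k=6, so the next step gives (m, d) = (31, 21) again — its k=1 value — and the period has length 6.

[31; 2, 1, 30, 1, 2, 62]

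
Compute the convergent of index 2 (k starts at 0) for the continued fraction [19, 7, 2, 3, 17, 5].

Using pₖ = aₖpₖ₋₁ + pₖ₋₂, qₖ = aₖqₖ₋₁ + qₖ₋₂ (with p₋₁=1, p₋₂=0, q₋₁=0, q₋₂=1):
  k=0: a=19, p=19, q=1
  k=1: a=7, p=134, q=7
  k=2: a=2, p=287, q=15

287/15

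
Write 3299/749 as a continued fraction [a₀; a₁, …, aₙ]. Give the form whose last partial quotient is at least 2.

3299 = 4*749 + 303
749 = 2*303 + 143
303 = 2*143 + 17
143 = 8*17 + 7
17 = 2*7 + 3
7 = 2*3 + 1
3 = 3*1 + 0  (stop)
So 3299/749 = [4; 2, 2, 8, 2, 2, 3].

[4; 2, 2, 8, 2, 2, 3]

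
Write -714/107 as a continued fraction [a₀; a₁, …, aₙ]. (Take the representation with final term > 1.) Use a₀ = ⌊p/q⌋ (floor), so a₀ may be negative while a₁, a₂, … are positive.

-714 = -7×107 + 35
107 = 3×35 + 2
35 = 17×2 + 1
2 = 2×1 + 0  (stop)
So -714/107 = [-7; 3, 17, 2].

[-7; 3, 17, 2]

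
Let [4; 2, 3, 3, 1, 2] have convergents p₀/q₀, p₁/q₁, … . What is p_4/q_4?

133/30

Using pₖ = aₖpₖ₋₁ + pₖ₋₂, qₖ = aₖqₖ₋₁ + qₖ₋₂ (with p₋₁=1, p₋₂=0, q₋₁=0, q₋₂=1):
  k=0: a=4, p=4, q=1
  k=1: a=2, p=9, q=2
  k=2: a=3, p=31, q=7
  k=3: a=3, p=102, q=23
  k=4: a=1, p=133, q=30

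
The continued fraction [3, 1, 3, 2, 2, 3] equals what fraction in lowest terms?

283/75

Using pₖ = aₖpₖ₋₁ + pₖ₋₂ and qₖ = aₖqₖ₋₁ + qₖ₋₂:
  k=0: a=3, p=3, q=1
  k=1: a=1, p=4, q=1
  k=2: a=3, p=15, q=4
  k=3: a=2, p=34, q=9
  k=4: a=2, p=83, q=22
  k=5: a=3, p=283, q=75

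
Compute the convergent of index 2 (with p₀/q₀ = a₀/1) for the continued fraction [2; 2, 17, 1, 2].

Using pₖ = aₖpₖ₋₁ + pₖ₋₂, qₖ = aₖqₖ₋₁ + qₖ₋₂ (with p₋₁=1, p₋₂=0, q₋₁=0, q₋₂=1):
  k=0: a=2, p=2, q=1
  k=1: a=2, p=5, q=2
  k=2: a=17, p=87, q=35

87/35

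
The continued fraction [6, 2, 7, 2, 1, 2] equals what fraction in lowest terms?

Fold from the inside: start with 2/1.
  1 + 1/2 = 3/2
  2 + 2/3 = 8/3
  7 + 3/8 = 59/8
  2 + 8/59 = 126/59
  6 + 59/126 = 815/126

815/126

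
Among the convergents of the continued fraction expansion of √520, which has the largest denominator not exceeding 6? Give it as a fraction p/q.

√520 = [22; 1, 4, 11, 4, 1, 44, …] (period length 6).
Convergents:
  p_0/q_0 = 22/1
  p_1/q_1 = 23/1
  p_2/q_2 = 114/5
  p_3/q_3 = 1277/56
q_2 = 5 ≤ 6 < 56 = q_3, so the answer is 114/5.

114/5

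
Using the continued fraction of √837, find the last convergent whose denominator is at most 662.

12151/420

√837 = [28; 1, 13, 2, 13, 1, 56, …] (period length 6).
Convergents:
  p_0/q_0 = 28/1
  p_1/q_1 = 29/1
  p_2/q_2 = 405/14
  p_3/q_3 = 839/29
  p_4/q_4 = 11312/391
  p_5/q_5 = 12151/420
  p_6/q_6 = 691768/23911
q_5 = 420 ≤ 662 < 23911 = q_6, so the answer is 12151/420.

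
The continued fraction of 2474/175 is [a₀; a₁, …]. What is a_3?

2474 = 14·175 + 24   →  a_0 = 14
175 = 7·24 + 7   →  a_1 = 7
24 = 3·7 + 3   →  a_2 = 3
7 = 2·3 + 1   →  a_3 = 2

2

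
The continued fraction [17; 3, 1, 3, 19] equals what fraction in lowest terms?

Using pₖ = aₖpₖ₋₁ + pₖ₋₂ and qₖ = aₖqₖ₋₁ + qₖ₋₂:
  k=0: a=17, p=17, q=1
  k=1: a=3, p=52, q=3
  k=2: a=1, p=69, q=4
  k=3: a=3, p=259, q=15
  k=4: a=19, p=4990, q=289

4990/289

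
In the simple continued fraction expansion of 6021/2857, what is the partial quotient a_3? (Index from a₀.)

3

6021 = 2·2857 + 307   →  a_0 = 2
2857 = 9·307 + 94   →  a_1 = 9
307 = 3·94 + 25   →  a_2 = 3
94 = 3·25 + 19   →  a_3 = 3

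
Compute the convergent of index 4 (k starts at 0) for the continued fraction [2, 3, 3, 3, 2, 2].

175/76

Using pₖ = aₖpₖ₋₁ + pₖ₋₂, qₖ = aₖqₖ₋₁ + qₖ₋₂ (with p₋₁=1, p₋₂=0, q₋₁=0, q₋₂=1):
  k=0: a=2, p=2, q=1
  k=1: a=3, p=7, q=3
  k=2: a=3, p=23, q=10
  k=3: a=3, p=76, q=33
  k=4: a=2, p=175, q=76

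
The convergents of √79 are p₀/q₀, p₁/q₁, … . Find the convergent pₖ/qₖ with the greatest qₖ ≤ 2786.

12799/1440

√79 = [8; 1, 7, 1, 16, …] (period length 4).
Convergents:
  p_0/q_0 = 8/1
  p_1/q_1 = 9/1
  p_2/q_2 = 71/8
  p_3/q_3 = 80/9
  p_4/q_4 = 1351/152
  p_5/q_5 = 1431/161
  p_6/q_6 = 11368/1279
  p_7/q_7 = 12799/1440
  p_8/q_8 = 216152/24319
q_7 = 1440 ≤ 2786 < 24319 = q_8, so the answer is 12799/1440.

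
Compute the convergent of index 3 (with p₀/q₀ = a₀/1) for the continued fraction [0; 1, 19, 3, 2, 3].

58/61

Using pₖ = aₖpₖ₋₁ + pₖ₋₂, qₖ = aₖqₖ₋₁ + qₖ₋₂ (with p₋₁=1, p₋₂=0, q₋₁=0, q₋₂=1):
  k=0: a=0, p=0, q=1
  k=1: a=1, p=1, q=1
  k=2: a=19, p=19, q=20
  k=3: a=3, p=58, q=61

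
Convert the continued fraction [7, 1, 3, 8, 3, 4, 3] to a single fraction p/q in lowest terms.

11155/1438

Using pₖ = aₖpₖ₋₁ + pₖ₋₂ and qₖ = aₖqₖ₋₁ + qₖ₋₂:
  k=0: a=7, p=7, q=1
  k=1: a=1, p=8, q=1
  k=2: a=3, p=31, q=4
  k=3: a=8, p=256, q=33
  k=4: a=3, p=799, q=103
  k=5: a=4, p=3452, q=445
  k=6: a=3, p=11155, q=1438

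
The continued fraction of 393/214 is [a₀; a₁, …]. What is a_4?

393 = 1·214 + 179   →  a_0 = 1
214 = 1·179 + 35   →  a_1 = 1
179 = 5·35 + 4   →  a_2 = 5
35 = 8·4 + 3   →  a_3 = 8
4 = 1·3 + 1   →  a_4 = 1

1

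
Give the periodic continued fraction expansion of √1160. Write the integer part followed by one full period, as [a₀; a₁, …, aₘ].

[34; 17, 68]

a₀ = ⌊√1160⌋ = 34.
With m₀=0, d₀=1 and mₖ₊₁ = dₖaₖ − mₖ, dₖ₊₁ = (n − mₖ₊₁²)/dₖ, aₖ₊₁ = ⌊(a₀+mₖ₊₁)/dₖ₊₁⌋:
  k=1: m=34, d=4, a=17
  k=2: m=34, d=1, a=68
d=1 and a=2a₀=68 at k=2, so the next step gives (m, d) = (34, 4) again — its k=1 value — and the period has length 2.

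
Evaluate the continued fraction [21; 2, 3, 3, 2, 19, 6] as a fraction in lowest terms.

Using pₖ = aₖpₖ₋₁ + pₖ₋₂ and qₖ = aₖqₖ₋₁ + qₖ₋₂:
  k=0: a=21, p=21, q=1
  k=1: a=2, p=43, q=2
  k=2: a=3, p=150, q=7
  k=3: a=3, p=493, q=23
  k=4: a=2, p=1136, q=53
  k=5: a=19, p=22077, q=1030
  k=6: a=6, p=133598, q=6233

133598/6233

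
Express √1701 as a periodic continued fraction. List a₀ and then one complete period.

[41; 4, 8, 1, 10, 1, 8, 4, 82]

a₀ = ⌊√1701⌋ = 41.
With m₀=0, d₀=1 and mₖ₊₁ = dₖaₖ − mₖ, dₖ₊₁ = (n − mₖ₊₁²)/dₖ, aₖ₊₁ = ⌊(a₀+mₖ₊₁)/dₖ₊₁⌋:
  k=1: m=41, d=20, a=4
  k=2: m=39, d=9, a=8
  k=3: m=33, d=68, a=1
  k=4: m=35, d=7, a=10
  k=5: m=35, d=68, a=1
  k=6: m=33, d=9, a=8
  k=7: m=39, d=20, a=4
  k=8: m=41, d=1, a=82
d=1 and a=2a₀=82 at k=8, so the next step gives (m, d) = (41, 20) again — its k=1 value — and the period has length 8.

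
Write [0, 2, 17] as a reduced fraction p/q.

Fold from the inside: start with 17/1.
  2 + 1/17 = 35/17
  0 + 17/35 = 17/35

17/35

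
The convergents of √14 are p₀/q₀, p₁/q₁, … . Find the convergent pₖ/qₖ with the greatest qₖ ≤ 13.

√14 = [3; 1, 2, 1, 6, …] (period length 4).
Convergents:
  p_0/q_0 = 3/1
  p_1/q_1 = 4/1
  p_2/q_2 = 11/3
  p_3/q_3 = 15/4
  p_4/q_4 = 101/27
q_3 = 4 ≤ 13 < 27 = q_4, so the answer is 15/4.

15/4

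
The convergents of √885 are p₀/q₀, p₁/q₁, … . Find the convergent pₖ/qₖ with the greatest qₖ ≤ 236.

√885 = [29; 1, 2, 1, 58, …] (period length 4).
Convergents:
  p_0/q_0 = 29/1
  p_1/q_1 = 30/1
  p_2/q_2 = 89/3
  p_3/q_3 = 119/4
  p_4/q_4 = 6991/235
  p_5/q_5 = 7110/239
q_4 = 235 ≤ 236 < 239 = q_5, so the answer is 6991/235.

6991/235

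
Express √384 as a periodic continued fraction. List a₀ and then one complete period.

a₀ = ⌊√384⌋ = 19.
With m₀=0, d₀=1 and mₖ₊₁ = dₖaₖ − mₖ, dₖ₊₁ = (n − mₖ₊₁²)/dₖ, aₖ₊₁ = ⌊(a₀+mₖ₊₁)/dₖ₊₁⌋:
  k=1: m=19, d=23, a=1
  k=2: m=4, d=16, a=1
  k=3: m=12, d=15, a=2
  k=4: m=18, d=4, a=9
  k=5: m=18, d=15, a=2
  k=6: m=12, d=16, a=1
  k=7: m=4, d=23, a=1
  k=8: m=19, d=1, a=38
d=1 and a=2a₀=38 at k=8, so the next step gives (m, d) = (19, 23) again — its k=1 value — and the period has length 8.

[19; 1, 1, 2, 9, 2, 1, 1, 38]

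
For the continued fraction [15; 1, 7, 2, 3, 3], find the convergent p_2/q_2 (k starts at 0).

127/8

Using pₖ = aₖpₖ₋₁ + pₖ₋₂, qₖ = aₖqₖ₋₁ + qₖ₋₂ (with p₋₁=1, p₋₂=0, q₋₁=0, q₋₂=1):
  k=0: a=15, p=15, q=1
  k=1: a=1, p=16, q=1
  k=2: a=7, p=127, q=8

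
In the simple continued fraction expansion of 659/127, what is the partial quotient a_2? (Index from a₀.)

3

659 = 5·127 + 24   →  a_0 = 5
127 = 5·24 + 7   →  a_1 = 5
24 = 3·7 + 3   →  a_2 = 3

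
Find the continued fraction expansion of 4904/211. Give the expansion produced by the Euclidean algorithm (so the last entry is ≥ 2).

[23; 4, 7, 3, 2]

4904 = 23*211 + 51
211 = 4*51 + 7
51 = 7*7 + 2
7 = 3*2 + 1
2 = 2*1 + 0  (stop)
So 4904/211 = [23; 4, 7, 3, 2].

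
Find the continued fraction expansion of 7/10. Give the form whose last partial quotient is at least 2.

7 = 0*10 + 7
10 = 1*7 + 3
7 = 2*3 + 1
3 = 3*1 + 0  (stop)
So 7/10 = [0; 1, 2, 3].

[0; 1, 2, 3]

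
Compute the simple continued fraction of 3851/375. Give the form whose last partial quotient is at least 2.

3851 = 10·375 + 101
375 = 3·101 + 72
101 = 1·72 + 29
72 = 2·29 + 14
29 = 2·14 + 1
14 = 14·1 + 0  (stop)
So 3851/375 = [10; 3, 1, 2, 2, 14].

[10; 3, 1, 2, 2, 14]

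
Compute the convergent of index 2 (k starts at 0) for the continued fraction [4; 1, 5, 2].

Using pₖ = aₖpₖ₋₁ + pₖ₋₂, qₖ = aₖqₖ₋₁ + qₖ₋₂ (with p₋₁=1, p₋₂=0, q₋₁=0, q₋₂=1):
  k=0: a=4, p=4, q=1
  k=1: a=1, p=5, q=1
  k=2: a=5, p=29, q=6

29/6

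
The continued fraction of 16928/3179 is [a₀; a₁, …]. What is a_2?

16928 = 5·3179 + 1033   →  a_0 = 5
3179 = 3·1033 + 80   →  a_1 = 3
1033 = 12·80 + 73   →  a_2 = 12

12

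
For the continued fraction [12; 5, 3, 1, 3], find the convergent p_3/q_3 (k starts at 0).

256/21

Using pₖ = aₖpₖ₋₁ + pₖ₋₂, qₖ = aₖqₖ₋₁ + qₖ₋₂ (with p₋₁=1, p₋₂=0, q₋₁=0, q₋₂=1):
  k=0: a=12, p=12, q=1
  k=1: a=5, p=61, q=5
  k=2: a=3, p=195, q=16
  k=3: a=1, p=256, q=21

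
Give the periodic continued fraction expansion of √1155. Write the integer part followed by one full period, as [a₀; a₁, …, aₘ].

a₀ = ⌊√1155⌋ = 33.
With m₀=0, d₀=1 and mₖ₊₁ = dₖaₖ − mₖ, dₖ₊₁ = (n − mₖ₊₁²)/dₖ, aₖ₊₁ = ⌊(a₀+mₖ₊₁)/dₖ₊₁⌋:
  k=1: m=33, d=66, a=1
  k=2: m=33, d=1, a=66
d=1 and a=2a₀=66 at k=2, so the next step gives (m, d) = (33, 66) again — its k=1 value — and the period has length 2.

[33; 1, 66]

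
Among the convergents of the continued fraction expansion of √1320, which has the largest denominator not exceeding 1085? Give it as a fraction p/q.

√1320 = [36; 3, 72, …] (period length 2).
Convergents:
  p_0/q_0 = 36/1
  p_1/q_1 = 109/3
  p_2/q_2 = 7884/217
  p_3/q_3 = 23761/654
  p_4/q_4 = 1718676/47305
q_3 = 654 ≤ 1085 < 47305 = q_4, so the answer is 23761/654.

23761/654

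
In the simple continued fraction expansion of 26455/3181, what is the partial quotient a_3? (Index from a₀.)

3

26455 = 8·3181 + 1007   →  a_0 = 8
3181 = 3·1007 + 160   →  a_1 = 3
1007 = 6·160 + 47   →  a_2 = 6
160 = 3·47 + 19   →  a_3 = 3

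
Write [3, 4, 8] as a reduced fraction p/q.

Using pₖ = aₖpₖ₋₁ + pₖ₋₂ and qₖ = aₖqₖ₋₁ + qₖ₋₂:
  k=0: a=3, p=3, q=1
  k=1: a=4, p=13, q=4
  k=2: a=8, p=107, q=33

107/33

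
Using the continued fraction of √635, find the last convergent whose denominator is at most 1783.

√635 = [25; 5, 50, …] (period length 2).
Convergents:
  p_0/q_0 = 25/1
  p_1/q_1 = 126/5
  p_2/q_2 = 6325/251
  p_3/q_3 = 31751/1260
  p_4/q_4 = 1593875/63251
q_3 = 1260 ≤ 1783 < 63251 = q_4, so the answer is 31751/1260.

31751/1260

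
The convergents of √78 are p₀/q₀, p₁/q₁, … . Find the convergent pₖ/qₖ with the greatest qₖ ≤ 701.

√78 = [8; 1, 4, 1, 16, …] (period length 4).
Convergents:
  p_0/q_0 = 8/1
  p_1/q_1 = 9/1
  p_2/q_2 = 44/5
  p_3/q_3 = 53/6
  p_4/q_4 = 892/101
  p_5/q_5 = 945/107
  p_6/q_6 = 4672/529
  p_7/q_7 = 5617/636
  p_8/q_8 = 94544/10705
q_7 = 636 ≤ 701 < 10705 = q_8, so the answer is 5617/636.

5617/636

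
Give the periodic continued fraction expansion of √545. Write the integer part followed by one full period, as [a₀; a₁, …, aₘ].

[23; 2, 1, 8, 1, 2, 46]

a₀ = ⌊√545⌋ = 23.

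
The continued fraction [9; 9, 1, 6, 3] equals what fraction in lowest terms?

Fold from the inside: start with 3/1.
  6 + 1/3 = 19/3
  1 + 3/19 = 22/19
  9 + 19/22 = 217/22
  9 + 22/217 = 1975/217

1975/217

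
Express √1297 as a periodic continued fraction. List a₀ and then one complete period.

[36; 72]

a₀ = ⌊√1297⌋ = 36.
With m₀=0, d₀=1 and mₖ₊₁ = dₖaₖ − mₖ, dₖ₊₁ = (n − mₖ₊₁²)/dₖ, aₖ₊₁ = ⌊(a₀+mₖ₊₁)/dₖ₊₁⌋:
  k=1: m=36, d=1, a=72
d=1 and a=2a₀=72 at k=1, so the next step gives (m, d) = (36, 1) again — its k=1 value — and the period has length 1.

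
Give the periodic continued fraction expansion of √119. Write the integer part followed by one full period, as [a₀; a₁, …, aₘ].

[10; 1, 9, 1, 20]

a₀ = ⌊√119⌋ = 10.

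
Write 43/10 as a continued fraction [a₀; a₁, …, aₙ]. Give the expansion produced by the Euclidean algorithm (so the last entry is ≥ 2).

[4; 3, 3]

43 = 4×10 + 3
10 = 3×3 + 1
3 = 3×1 + 0  (stop)
So 43/10 = [4; 3, 3].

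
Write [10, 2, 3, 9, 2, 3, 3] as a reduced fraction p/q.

16324/1565

Using pₖ = aₖpₖ₋₁ + pₖ₋₂ and qₖ = aₖqₖ₋₁ + qₖ₋₂:
  k=0: a=10, p=10, q=1
  k=1: a=2, p=21, q=2
  k=2: a=3, p=73, q=7
  k=3: a=9, p=678, q=65
  k=4: a=2, p=1429, q=137
  k=5: a=3, p=4965, q=476
  k=6: a=3, p=16324, q=1565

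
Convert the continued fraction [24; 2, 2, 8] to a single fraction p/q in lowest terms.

1025/42

Using pₖ = aₖpₖ₋₁ + pₖ₋₂ and qₖ = aₖqₖ₋₁ + qₖ₋₂:
  k=0: a=24, p=24, q=1
  k=1: a=2, p=49, q=2
  k=2: a=2, p=122, q=5
  k=3: a=8, p=1025, q=42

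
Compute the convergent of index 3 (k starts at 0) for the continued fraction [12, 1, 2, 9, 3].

355/28

Using pₖ = aₖpₖ₋₁ + pₖ₋₂, qₖ = aₖqₖ₋₁ + qₖ₋₂ (with p₋₁=1, p₋₂=0, q₋₁=0, q₋₂=1):
  k=0: a=12, p=12, q=1
  k=1: a=1, p=13, q=1
  k=2: a=2, p=38, q=3
  k=3: a=9, p=355, q=28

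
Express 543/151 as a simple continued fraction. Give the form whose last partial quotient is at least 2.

[3; 1, 1, 2, 9, 1, 2]

543 = 3·151 + 90
151 = 1·90 + 61
90 = 1·61 + 29
61 = 2·29 + 3
29 = 9·3 + 2
3 = 1·2 + 1
2 = 2·1 + 0  (stop)
So 543/151 = [3; 1, 1, 2, 9, 1, 2].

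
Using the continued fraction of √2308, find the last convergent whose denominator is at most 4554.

110736/2305

√2308 = [48; 24, 96, …] (period length 2).
Convergents:
  p_0/q_0 = 48/1
  p_1/q_1 = 1153/24
  p_2/q_2 = 110736/2305
  p_3/q_3 = 2658817/55344
q_2 = 2305 ≤ 4554 < 55344 = q_3, so the answer is 110736/2305.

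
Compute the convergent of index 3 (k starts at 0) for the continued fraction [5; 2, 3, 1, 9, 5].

49/9

Using pₖ = aₖpₖ₋₁ + pₖ₋₂, qₖ = aₖqₖ₋₁ + qₖ₋₂ (with p₋₁=1, p₋₂=0, q₋₁=0, q₋₂=1):
  k=0: a=5, p=5, q=1
  k=1: a=2, p=11, q=2
  k=2: a=3, p=38, q=7
  k=3: a=1, p=49, q=9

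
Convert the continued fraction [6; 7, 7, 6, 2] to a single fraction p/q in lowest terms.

4077/664

Using pₖ = aₖpₖ₋₁ + pₖ₋₂ and qₖ = aₖqₖ₋₁ + qₖ₋₂:
  k=0: a=6, p=6, q=1
  k=1: a=7, p=43, q=7
  k=2: a=7, p=307, q=50
  k=3: a=6, p=1885, q=307
  k=4: a=2, p=4077, q=664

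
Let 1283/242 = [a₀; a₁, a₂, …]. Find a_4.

1

1283 = 5·242 + 73   →  a_0 = 5
242 = 3·73 + 23   →  a_1 = 3
73 = 3·23 + 4   →  a_2 = 3
23 = 5·4 + 3   →  a_3 = 5
4 = 1·3 + 1   →  a_4 = 1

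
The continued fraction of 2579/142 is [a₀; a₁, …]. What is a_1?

6

2579 = 18·142 + 23   →  a_0 = 18
142 = 6·23 + 4   →  a_1 = 6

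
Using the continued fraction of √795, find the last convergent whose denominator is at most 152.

1297/46

√795 = [28; 5, 9, 5, 56, …] (period length 4).
Convergents:
  p_0/q_0 = 28/1
  p_1/q_1 = 141/5
  p_2/q_2 = 1297/46
  p_3/q_3 = 6626/235
q_2 = 46 ≤ 152 < 235 = q_3, so the answer is 1297/46.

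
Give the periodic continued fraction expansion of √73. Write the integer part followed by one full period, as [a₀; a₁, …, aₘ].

[8; 1, 1, 5, 5, 1, 1, 16]

a₀ = ⌊√73⌋ = 8.
With m₀=0, d₀=1 and mₖ₊₁ = dₖaₖ − mₖ, dₖ₊₁ = (n − mₖ₊₁²)/dₖ, aₖ₊₁ = ⌊(a₀+mₖ₊₁)/dₖ₊₁⌋:
  k=1: m=8, d=9, a=1
  k=2: m=1, d=8, a=1
  k=3: m=7, d=3, a=5
  k=4: m=8, d=3, a=5
  k=5: m=7, d=8, a=1
  k=6: m=1, d=9, a=1
  k=7: m=8, d=1, a=16
d=1 and a=2a₀=16 at k=7, so the next step gives (m, d) = (8, 9) again — its k=1 value — and the period has length 7.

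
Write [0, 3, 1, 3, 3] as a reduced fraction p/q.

13/49

Using pₖ = aₖpₖ₋₁ + pₖ₋₂ and qₖ = aₖqₖ₋₁ + qₖ₋₂:
  k=0: a=0, p=0, q=1
  k=1: a=3, p=1, q=3
  k=2: a=1, p=1, q=4
  k=3: a=3, p=4, q=15
  k=4: a=3, p=13, q=49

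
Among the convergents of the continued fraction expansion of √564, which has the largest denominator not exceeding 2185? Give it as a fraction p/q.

18049/760

√564 = [23; 1, 2, 1, 46, …] (period length 4).
Convergents:
  p_0/q_0 = 23/1
  p_1/q_1 = 24/1
  p_2/q_2 = 71/3
  p_3/q_3 = 95/4
  p_4/q_4 = 4441/187
  p_5/q_5 = 4536/191
  p_6/q_6 = 13513/569
  p_7/q_7 = 18049/760
  p_8/q_8 = 843767/35529
q_7 = 760 ≤ 2185 < 35529 = q_8, so the answer is 18049/760.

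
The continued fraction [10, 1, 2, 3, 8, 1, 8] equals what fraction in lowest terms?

Using pₖ = aₖpₖ₋₁ + pₖ₋₂ and qₖ = aₖqₖ₋₁ + qₖ₋₂:
  k=0: a=10, p=10, q=1
  k=1: a=1, p=11, q=1
  k=2: a=2, p=32, q=3
  k=3: a=3, p=107, q=10
  k=4: a=8, p=888, q=83
  k=5: a=1, p=995, q=93
  k=6: a=8, p=8848, q=827

8848/827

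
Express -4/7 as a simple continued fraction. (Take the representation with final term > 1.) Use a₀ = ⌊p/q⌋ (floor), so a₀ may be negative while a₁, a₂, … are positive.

-4 = -1*7 + 3
7 = 2*3 + 1
3 = 3*1 + 0  (stop)
So -4/7 = [-1; 2, 3].

[-1; 2, 3]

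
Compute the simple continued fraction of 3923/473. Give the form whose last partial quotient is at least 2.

[8; 3, 2, 2, 13, 2]

3923 = 8·473 + 139
473 = 3·139 + 56
139 = 2·56 + 27
56 = 2·27 + 2
27 = 13·2 + 1
2 = 2·1 + 0  (stop)
So 3923/473 = [8; 3, 2, 2, 13, 2].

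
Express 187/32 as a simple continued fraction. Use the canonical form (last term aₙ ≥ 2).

[5; 1, 5, 2, 2]

187 = 5×32 + 27
32 = 1×27 + 5
27 = 5×5 + 2
5 = 2×2 + 1
2 = 2×1 + 0  (stop)
So 187/32 = [5; 1, 5, 2, 2].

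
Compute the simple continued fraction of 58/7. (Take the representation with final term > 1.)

[8; 3, 2]

58 = 8×7 + 2
7 = 3×2 + 1
2 = 2×1 + 0  (stop)
So 58/7 = [8; 3, 2].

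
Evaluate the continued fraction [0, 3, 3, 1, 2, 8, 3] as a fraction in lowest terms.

Using pₖ = aₖpₖ₋₁ + pₖ₋₂ and qₖ = aₖqₖ₋₁ + qₖ₋₂:
  k=0: a=0, p=0, q=1
  k=1: a=3, p=1, q=3
  k=2: a=3, p=3, q=10
  k=3: a=1, p=4, q=13
  k=4: a=2, p=11, q=36
  k=5: a=8, p=92, q=301
  k=6: a=3, p=287, q=939

287/939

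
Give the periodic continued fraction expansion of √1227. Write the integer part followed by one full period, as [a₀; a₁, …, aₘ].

a₀ = ⌊√1227⌋ = 35.
With m₀=0, d₀=1 and mₖ₊₁ = dₖaₖ − mₖ, dₖ₊₁ = (n − mₖ₊₁²)/dₖ, aₖ₊₁ = ⌊(a₀+mₖ₊₁)/dₖ₊₁⌋:
  k=1: m=35, d=2, a=35
  k=2: m=35, d=1, a=70
d=1 and a=2a₀=70 at k=2, so the next step gives (m, d) = (35, 2) again — its k=1 value — and the period has length 2.

[35; 35, 70]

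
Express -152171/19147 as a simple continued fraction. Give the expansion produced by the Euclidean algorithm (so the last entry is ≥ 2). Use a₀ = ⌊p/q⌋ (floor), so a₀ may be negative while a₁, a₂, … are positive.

-152171 = -8*19147 + 1005
19147 = 19*1005 + 52
1005 = 19*52 + 17
52 = 3*17 + 1
17 = 17*1 + 0  (stop)
So -152171/19147 = [-8; 19, 19, 3, 17].

[-8; 19, 19, 3, 17]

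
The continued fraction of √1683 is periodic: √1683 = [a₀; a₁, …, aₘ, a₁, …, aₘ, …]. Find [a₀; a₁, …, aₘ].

[41; 41, 82]

a₀ = ⌊√1683⌋ = 41.
With m₀=0, d₀=1 and mₖ₊₁ = dₖaₖ − mₖ, dₖ₊₁ = (n − mₖ₊₁²)/dₖ, aₖ₊₁ = ⌊(a₀+mₖ₊₁)/dₖ₊₁⌋:
  k=1: m=41, d=2, a=41
  k=2: m=41, d=1, a=82
d=1 and a=2a₀=82 at k=2, so the next step gives (m, d) = (41, 2) again — its k=1 value — and the period has length 2.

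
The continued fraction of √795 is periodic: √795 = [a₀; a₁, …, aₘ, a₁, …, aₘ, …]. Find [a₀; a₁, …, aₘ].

a₀ = ⌊√795⌋ = 28.

[28; 5, 9, 5, 56]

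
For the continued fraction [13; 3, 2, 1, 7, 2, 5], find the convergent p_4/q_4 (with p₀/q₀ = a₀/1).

1024/77

Using pₖ = aₖpₖ₋₁ + pₖ₋₂, qₖ = aₖqₖ₋₁ + qₖ₋₂ (with p₋₁=1, p₋₂=0, q₋₁=0, q₋₂=1):
  k=0: a=13, p=13, q=1
  k=1: a=3, p=40, q=3
  k=2: a=2, p=93, q=7
  k=3: a=1, p=133, q=10
  k=4: a=7, p=1024, q=77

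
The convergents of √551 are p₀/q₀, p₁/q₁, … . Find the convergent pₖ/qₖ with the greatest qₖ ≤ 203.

√551 = [23; 2, 8, 1, 8, 2, 46, …] (period length 6).
Convergents:
  p_0/q_0 = 23/1
  p_1/q_1 = 47/2
  p_2/q_2 = 399/17
  p_3/q_3 = 446/19
  p_4/q_4 = 3967/169
  p_5/q_5 = 8380/357
q_4 = 169 ≤ 203 < 357 = q_5, so the answer is 3967/169.

3967/169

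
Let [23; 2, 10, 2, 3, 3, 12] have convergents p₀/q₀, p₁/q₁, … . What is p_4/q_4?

Using pₖ = aₖpₖ₋₁ + pₖ₋₂, qₖ = aₖqₖ₋₁ + qₖ₋₂ (with p₋₁=1, p₋₂=0, q₋₁=0, q₋₂=1):
  k=0: a=23, p=23, q=1
  k=1: a=2, p=47, q=2
  k=2: a=10, p=493, q=21
  k=3: a=2, p=1033, q=44
  k=4: a=3, p=3592, q=153

3592/153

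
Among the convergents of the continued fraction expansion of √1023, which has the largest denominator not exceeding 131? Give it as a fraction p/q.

2047/64

√1023 = [31; 1, 62, …] (period length 2).
Convergents:
  p_0/q_0 = 31/1
  p_1/q_1 = 32/1
  p_2/q_2 = 2015/63
  p_3/q_3 = 2047/64
  p_4/q_4 = 128929/4031
q_3 = 64 ≤ 131 < 4031 = q_4, so the answer is 2047/64.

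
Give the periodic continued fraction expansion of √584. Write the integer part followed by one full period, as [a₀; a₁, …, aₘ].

[24; 6, 48]

a₀ = ⌊√584⌋ = 24.
With m₀=0, d₀=1 and mₖ₊₁ = dₖaₖ − mₖ, dₖ₊₁ = (n − mₖ₊₁²)/dₖ, aₖ₊₁ = ⌊(a₀+mₖ₊₁)/dₖ₊₁⌋:
  k=1: m=24, d=8, a=6
  k=2: m=24, d=1, a=48
d=1 and a=2a₀=48 at k=2, so the next step gives (m, d) = (24, 8) again — its k=1 value — and the period has length 2.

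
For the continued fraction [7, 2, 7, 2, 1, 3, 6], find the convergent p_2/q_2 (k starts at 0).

Using pₖ = aₖpₖ₋₁ + pₖ₋₂, qₖ = aₖqₖ₋₁ + qₖ₋₂ (with p₋₁=1, p₋₂=0, q₋₁=0, q₋₂=1):
  k=0: a=7, p=7, q=1
  k=1: a=2, p=15, q=2
  k=2: a=7, p=112, q=15

112/15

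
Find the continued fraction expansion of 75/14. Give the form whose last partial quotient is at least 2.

[5; 2, 1, 4]

75 = 5×14 + 5
14 = 2×5 + 4
5 = 1×4 + 1
4 = 4×1 + 0  (stop)
So 75/14 = [5; 2, 1, 4].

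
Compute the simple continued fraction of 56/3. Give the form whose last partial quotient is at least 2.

[18; 1, 2]

56 = 18·3 + 2
3 = 1·2 + 1
2 = 2·1 + 0  (stop)
So 56/3 = [18; 1, 2].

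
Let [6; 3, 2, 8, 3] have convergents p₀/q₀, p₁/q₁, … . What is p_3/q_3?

Using pₖ = aₖpₖ₋₁ + pₖ₋₂, qₖ = aₖqₖ₋₁ + qₖ₋₂ (with p₋₁=1, p₋₂=0, q₋₁=0, q₋₂=1):
  k=0: a=6, p=6, q=1
  k=1: a=3, p=19, q=3
  k=2: a=2, p=44, q=7
  k=3: a=8, p=371, q=59

371/59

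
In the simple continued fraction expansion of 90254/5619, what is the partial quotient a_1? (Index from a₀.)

90254 = 16·5619 + 350   →  a_0 = 16
5619 = 16·350 + 19   →  a_1 = 16

16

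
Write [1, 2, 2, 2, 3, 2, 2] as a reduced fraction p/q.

324/229

Using pₖ = aₖpₖ₋₁ + pₖ₋₂ and qₖ = aₖqₖ₋₁ + qₖ₋₂:
  k=0: a=1, p=1, q=1
  k=1: a=2, p=3, q=2
  k=2: a=2, p=7, q=5
  k=3: a=2, p=17, q=12
  k=4: a=3, p=58, q=41
  k=5: a=2, p=133, q=94
  k=6: a=2, p=324, q=229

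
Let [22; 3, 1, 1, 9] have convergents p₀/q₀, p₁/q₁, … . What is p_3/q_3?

156/7

Using pₖ = aₖpₖ₋₁ + pₖ₋₂, qₖ = aₖqₖ₋₁ + qₖ₋₂ (with p₋₁=1, p₋₂=0, q₋₁=0, q₋₂=1):
  k=0: a=22, p=22, q=1
  k=1: a=3, p=67, q=3
  k=2: a=1, p=89, q=4
  k=3: a=1, p=156, q=7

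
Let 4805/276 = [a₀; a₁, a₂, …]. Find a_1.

2

4805 = 17·276 + 113   →  a_0 = 17
276 = 2·113 + 50   →  a_1 = 2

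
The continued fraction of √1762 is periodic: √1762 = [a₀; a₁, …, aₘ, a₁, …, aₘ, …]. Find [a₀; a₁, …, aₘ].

[41; 1, 40, 1, 82]

a₀ = ⌊√1762⌋ = 41.
With m₀=0, d₀=1 and mₖ₊₁ = dₖaₖ − mₖ, dₖ₊₁ = (n − mₖ₊₁²)/dₖ, aₖ₊₁ = ⌊(a₀+mₖ₊₁)/dₖ₊₁⌋:
  k=1: m=41, d=81, a=1
  k=2: m=40, d=2, a=40
  k=3: m=40, d=81, a=1
  k=4: m=41, d=1, a=82
d=1 and a=2a₀=82 at k=4, so the next step gives (m, d) = (41, 81) again — its k=1 value — and the period has length 4.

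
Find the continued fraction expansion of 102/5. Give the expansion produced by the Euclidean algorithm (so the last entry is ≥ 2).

[20; 2, 2]

102 = 20×5 + 2
5 = 2×2 + 1
2 = 2×1 + 0  (stop)
So 102/5 = [20; 2, 2].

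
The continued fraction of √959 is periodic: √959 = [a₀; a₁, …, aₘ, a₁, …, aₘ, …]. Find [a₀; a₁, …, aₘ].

[30; 1, 29, 1, 60]

a₀ = ⌊√959⌋ = 30.
With m₀=0, d₀=1 and mₖ₊₁ = dₖaₖ − mₖ, dₖ₊₁ = (n − mₖ₊₁²)/dₖ, aₖ₊₁ = ⌊(a₀+mₖ₊₁)/dₖ₊₁⌋:
  k=1: m=30, d=59, a=1
  k=2: m=29, d=2, a=29
  k=3: m=29, d=59, a=1
  k=4: m=30, d=1, a=60
d=1 and a=2a₀=60 at k=4, so the next step gives (m, d) = (30, 59) again — its k=1 value — and the period has length 4.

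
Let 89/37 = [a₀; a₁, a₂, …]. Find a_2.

2

89 = 2·37 + 15   →  a_0 = 2
37 = 2·15 + 7   →  a_1 = 2
15 = 2·7 + 1   →  a_2 = 2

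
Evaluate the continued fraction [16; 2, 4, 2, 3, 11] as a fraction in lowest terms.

Using pₖ = aₖpₖ₋₁ + pₖ₋₂ and qₖ = aₖqₖ₋₁ + qₖ₋₂:
  k=0: a=16, p=16, q=1
  k=1: a=2, p=33, q=2
  k=2: a=4, p=148, q=9
  k=3: a=2, p=329, q=20
  k=4: a=3, p=1135, q=69
  k=5: a=11, p=12814, q=779

12814/779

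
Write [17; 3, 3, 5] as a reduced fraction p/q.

917/53

Fold from the inside: start with 5/1.
  3 + 1/5 = 16/5
  3 + 5/16 = 53/16
  17 + 16/53 = 917/53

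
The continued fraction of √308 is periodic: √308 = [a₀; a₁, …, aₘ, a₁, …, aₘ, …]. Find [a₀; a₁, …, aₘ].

a₀ = ⌊√308⌋ = 17.
With m₀=0, d₀=1 and mₖ₊₁ = dₖaₖ − mₖ, dₖ₊₁ = (n − mₖ₊₁²)/dₖ, aₖ₊₁ = ⌊(a₀+mₖ₊₁)/dₖ₊₁⌋:
  k=1: m=17, d=19, a=1
  k=2: m=2, d=16, a=1
  k=3: m=14, d=7, a=4
  k=4: m=14, d=16, a=1
  k=5: m=2, d=19, a=1
  k=6: m=17, d=1, a=34
d=1 and a=2a₀=34 at k=6, so the next step gives (m, d) = (17, 19) again — its k=1 value — and the period has length 6.

[17; 1, 1, 4, 1, 1, 34]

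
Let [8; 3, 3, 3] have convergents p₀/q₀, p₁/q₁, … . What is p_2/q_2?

Using pₖ = aₖpₖ₋₁ + pₖ₋₂, qₖ = aₖqₖ₋₁ + qₖ₋₂ (with p₋₁=1, p₋₂=0, q₋₁=0, q₋₂=1):
  k=0: a=8, p=8, q=1
  k=1: a=3, p=25, q=3
  k=2: a=3, p=83, q=10

83/10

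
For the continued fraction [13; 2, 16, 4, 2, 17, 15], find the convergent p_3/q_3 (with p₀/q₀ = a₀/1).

1807/134

Using pₖ = aₖpₖ₋₁ + pₖ₋₂, qₖ = aₖqₖ₋₁ + qₖ₋₂ (with p₋₁=1, p₋₂=0, q₋₁=0, q₋₂=1):
  k=0: a=13, p=13, q=1
  k=1: a=2, p=27, q=2
  k=2: a=16, p=445, q=33
  k=3: a=4, p=1807, q=134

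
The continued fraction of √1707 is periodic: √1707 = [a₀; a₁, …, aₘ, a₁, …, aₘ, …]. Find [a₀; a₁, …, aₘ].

a₀ = ⌊√1707⌋ = 41.

[41; 3, 6, 41, 6, 3, 82]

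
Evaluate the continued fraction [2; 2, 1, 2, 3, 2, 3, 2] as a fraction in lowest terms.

Fold from the inside: start with 2/1.
  3 + 1/2 = 7/2
  2 + 2/7 = 16/7
  3 + 7/16 = 55/16
  2 + 16/55 = 126/55
  1 + 55/126 = 181/126
  2 + 126/181 = 488/181
  2 + 181/488 = 1157/488

1157/488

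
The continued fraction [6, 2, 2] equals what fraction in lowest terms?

32/5

Using pₖ = aₖpₖ₋₁ + pₖ₋₂ and qₖ = aₖqₖ₋₁ + qₖ₋₂:
  k=0: a=6, p=6, q=1
  k=1: a=2, p=13, q=2
  k=2: a=2, p=32, q=5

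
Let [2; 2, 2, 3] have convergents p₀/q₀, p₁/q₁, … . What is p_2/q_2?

Using pₖ = aₖpₖ₋₁ + pₖ₋₂, qₖ = aₖqₖ₋₁ + qₖ₋₂ (with p₋₁=1, p₋₂=0, q₋₁=0, q₋₂=1):
  k=0: a=2, p=2, q=1
  k=1: a=2, p=5, q=2
  k=2: a=2, p=12, q=5

12/5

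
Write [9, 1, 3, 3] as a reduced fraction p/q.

127/13

Fold from the inside: start with 3/1.
  3 + 1/3 = 10/3
  1 + 3/10 = 13/10
  9 + 10/13 = 127/13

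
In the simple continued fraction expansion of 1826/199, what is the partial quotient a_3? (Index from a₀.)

1826 = 9·199 + 35   →  a_0 = 9
199 = 5·35 + 24   →  a_1 = 5
35 = 1·24 + 11   →  a_2 = 1
24 = 2·11 + 2   →  a_3 = 2

2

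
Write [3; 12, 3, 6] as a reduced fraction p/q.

721/234

Using pₖ = aₖpₖ₋₁ + pₖ₋₂ and qₖ = aₖqₖ₋₁ + qₖ₋₂:
  k=0: a=3, p=3, q=1
  k=1: a=12, p=37, q=12
  k=2: a=3, p=114, q=37
  k=3: a=6, p=721, q=234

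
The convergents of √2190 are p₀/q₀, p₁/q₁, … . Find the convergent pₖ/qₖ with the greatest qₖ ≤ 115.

3697/79

√2190 = [46; 1, 3, 1, 14, 1, 3, 1, 92, …] (period length 8).
Convergents:
  p_0/q_0 = 46/1
  p_1/q_1 = 47/1
  p_2/q_2 = 187/4
  p_3/q_3 = 234/5
  p_4/q_4 = 3463/74
  p_5/q_5 = 3697/79
  p_6/q_6 = 14554/311
q_5 = 79 ≤ 115 < 311 = q_6, so the answer is 3697/79.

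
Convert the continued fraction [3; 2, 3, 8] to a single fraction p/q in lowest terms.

Using pₖ = aₖpₖ₋₁ + pₖ₋₂ and qₖ = aₖqₖ₋₁ + qₖ₋₂:
  k=0: a=3, p=3, q=1
  k=1: a=2, p=7, q=2
  k=2: a=3, p=24, q=7
  k=3: a=8, p=199, q=58

199/58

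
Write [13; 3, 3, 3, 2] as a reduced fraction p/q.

Using pₖ = aₖpₖ₋₁ + pₖ₋₂ and qₖ = aₖqₖ₋₁ + qₖ₋₂:
  k=0: a=13, p=13, q=1
  k=1: a=3, p=40, q=3
  k=2: a=3, p=133, q=10
  k=3: a=3, p=439, q=33
  k=4: a=2, p=1011, q=76

1011/76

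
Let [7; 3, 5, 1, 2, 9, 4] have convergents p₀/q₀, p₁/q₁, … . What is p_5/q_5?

Using pₖ = aₖpₖ₋₁ + pₖ₋₂, qₖ = aₖqₖ₋₁ + qₖ₋₂ (with p₋₁=1, p₋₂=0, q₋₁=0, q₋₂=1):
  k=0: a=7, p=7, q=1
  k=1: a=3, p=22, q=3
  k=2: a=5, p=117, q=16
  k=3: a=1, p=139, q=19
  k=4: a=2, p=395, q=54
  k=5: a=9, p=3694, q=505

3694/505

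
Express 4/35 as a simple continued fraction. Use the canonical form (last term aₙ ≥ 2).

[0; 8, 1, 3]

4 = 0·35 + 4
35 = 8·4 + 3
4 = 1·3 + 1
3 = 3·1 + 0  (stop)
So 4/35 = [0; 8, 1, 3].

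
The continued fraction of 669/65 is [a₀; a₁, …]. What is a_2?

2

669 = 10·65 + 19   →  a_0 = 10
65 = 3·19 + 8   →  a_1 = 3
19 = 2·8 + 3   →  a_2 = 2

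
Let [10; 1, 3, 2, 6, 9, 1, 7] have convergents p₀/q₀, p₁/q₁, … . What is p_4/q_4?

Using pₖ = aₖpₖ₋₁ + pₖ₋₂, qₖ = aₖqₖ₋₁ + qₖ₋₂ (with p₋₁=1, p₋₂=0, q₋₁=0, q₋₂=1):
  k=0: a=10, p=10, q=1
  k=1: a=1, p=11, q=1
  k=2: a=3, p=43, q=4
  k=3: a=2, p=97, q=9
  k=4: a=6, p=625, q=58

625/58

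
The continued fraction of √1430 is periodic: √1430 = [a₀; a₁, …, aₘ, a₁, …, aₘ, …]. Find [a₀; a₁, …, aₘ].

[37; 1, 4, 2, 2, 2, 4, 1, 74]

a₀ = ⌊√1430⌋ = 37.
With m₀=0, d₀=1 and mₖ₊₁ = dₖaₖ − mₖ, dₖ₊₁ = (n − mₖ₊₁²)/dₖ, aₖ₊₁ = ⌊(a₀+mₖ₊₁)/dₖ₊₁⌋:
  k=1: m=37, d=61, a=1
  k=2: m=24, d=14, a=4
  k=3: m=32, d=29, a=2
  k=4: m=26, d=26, a=2
  k=5: m=26, d=29, a=2
  k=6: m=32, d=14, a=4
  k=7: m=24, d=61, a=1
  k=8: m=37, d=1, a=74
d=1 and a=2a₀=74 at k=8, so the next step gives (m, d) = (37, 61) again — its k=1 value — and the period has length 8.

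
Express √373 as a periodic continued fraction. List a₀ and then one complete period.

a₀ = ⌊√373⌋ = 19.
With m₀=0, d₀=1 and mₖ₊₁ = dₖaₖ − mₖ, dₖ₊₁ = (n − mₖ₊₁²)/dₖ, aₖ₊₁ = ⌊(a₀+mₖ₊₁)/dₖ₊₁⌋:
  k=1: m=19, d=12, a=3
  k=2: m=17, d=7, a=5
  k=3: m=18, d=7, a=5
  k=4: m=17, d=12, a=3
  k=5: m=19, d=1, a=38
d=1 and a=2a₀=38 at k=5, so the next step gives (m, d) = (19, 12) again — its k=1 value — and the period has length 5.

[19; 3, 5, 5, 3, 38]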